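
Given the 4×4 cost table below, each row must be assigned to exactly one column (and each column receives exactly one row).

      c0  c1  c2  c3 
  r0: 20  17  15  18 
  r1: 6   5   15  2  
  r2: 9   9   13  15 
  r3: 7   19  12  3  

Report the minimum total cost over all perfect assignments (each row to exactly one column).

optimal assignment: row0→col2 (cost 15), row1→col1 (cost 5), row2→col0 (cost 9), row3→col3 (cost 3)
total = 15 + 5 + 9 + 3 = 32

Minimum assignment cost: 32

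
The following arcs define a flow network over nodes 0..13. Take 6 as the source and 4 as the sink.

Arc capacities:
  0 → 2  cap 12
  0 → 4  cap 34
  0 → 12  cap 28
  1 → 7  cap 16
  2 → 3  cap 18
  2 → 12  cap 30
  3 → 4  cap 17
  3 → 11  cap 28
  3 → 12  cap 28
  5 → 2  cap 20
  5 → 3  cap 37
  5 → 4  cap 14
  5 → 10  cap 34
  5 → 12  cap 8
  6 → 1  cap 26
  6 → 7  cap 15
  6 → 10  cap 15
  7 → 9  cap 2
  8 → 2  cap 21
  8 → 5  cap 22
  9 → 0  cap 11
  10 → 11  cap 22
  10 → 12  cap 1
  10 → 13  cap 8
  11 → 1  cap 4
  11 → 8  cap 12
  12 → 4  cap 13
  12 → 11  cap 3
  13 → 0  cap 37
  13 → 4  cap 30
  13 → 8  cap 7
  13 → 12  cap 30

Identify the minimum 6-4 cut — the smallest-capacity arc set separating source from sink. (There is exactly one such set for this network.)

augment #1: 6→10→12→4 push 1
augment #2: 6→10→13→4 push 8
augment #3: 6→7→9→0→4 push 2
augment #4: 6→10→11→8→5→4 push 6
max flow = 17; residual-reachable set from 6 gives S-side
cut edges (S→T): {(6,10), (7,9)} total cap 17

Min-cut arcs: {(6,10), (7,9)} (total capacity 17)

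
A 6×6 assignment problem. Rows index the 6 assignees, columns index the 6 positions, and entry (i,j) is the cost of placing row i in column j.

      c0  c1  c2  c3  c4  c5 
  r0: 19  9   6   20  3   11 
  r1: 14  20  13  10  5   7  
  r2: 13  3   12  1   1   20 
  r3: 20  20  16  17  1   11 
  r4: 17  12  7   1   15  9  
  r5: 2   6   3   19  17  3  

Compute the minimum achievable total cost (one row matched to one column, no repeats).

optimal assignment: row0→col2 (cost 6), row1→col5 (cost 7), row2→col1 (cost 3), row3→col4 (cost 1), row4→col3 (cost 1), row5→col0 (cost 2)
total = 6 + 7 + 3 + 1 + 1 + 2 = 20

Minimum assignment cost: 20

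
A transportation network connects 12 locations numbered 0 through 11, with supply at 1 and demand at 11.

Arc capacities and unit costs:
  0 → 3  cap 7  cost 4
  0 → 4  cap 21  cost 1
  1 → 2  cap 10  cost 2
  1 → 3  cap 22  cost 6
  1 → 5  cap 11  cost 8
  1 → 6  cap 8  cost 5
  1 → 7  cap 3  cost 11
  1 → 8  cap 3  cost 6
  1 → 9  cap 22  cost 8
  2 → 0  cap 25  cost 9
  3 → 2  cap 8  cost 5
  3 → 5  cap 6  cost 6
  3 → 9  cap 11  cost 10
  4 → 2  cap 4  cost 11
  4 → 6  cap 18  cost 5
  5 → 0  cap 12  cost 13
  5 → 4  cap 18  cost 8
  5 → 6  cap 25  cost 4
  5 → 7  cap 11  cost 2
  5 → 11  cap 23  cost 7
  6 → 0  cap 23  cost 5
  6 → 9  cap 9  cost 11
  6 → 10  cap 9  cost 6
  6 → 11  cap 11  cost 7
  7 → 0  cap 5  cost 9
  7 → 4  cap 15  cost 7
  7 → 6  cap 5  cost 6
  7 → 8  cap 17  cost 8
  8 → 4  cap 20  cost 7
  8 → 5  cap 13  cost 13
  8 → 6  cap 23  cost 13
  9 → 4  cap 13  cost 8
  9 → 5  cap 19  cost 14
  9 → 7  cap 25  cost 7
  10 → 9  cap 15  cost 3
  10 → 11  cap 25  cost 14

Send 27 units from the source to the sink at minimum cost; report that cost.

shortest-cost path #1: 1→6→11 push 8 @ unit cost 12 (adds 96)
shortest-cost path #2: 1→5→11 push 11 @ unit cost 15 (adds 165)
shortest-cost path #3: 1→3→5→11 push 6 @ unit cost 19 (adds 114)
shortest-cost path #4: 1→7→6→11 push 2 @ unit cost 24 (adds 48)
total cost = 423

Minimum cost for 27 units: 423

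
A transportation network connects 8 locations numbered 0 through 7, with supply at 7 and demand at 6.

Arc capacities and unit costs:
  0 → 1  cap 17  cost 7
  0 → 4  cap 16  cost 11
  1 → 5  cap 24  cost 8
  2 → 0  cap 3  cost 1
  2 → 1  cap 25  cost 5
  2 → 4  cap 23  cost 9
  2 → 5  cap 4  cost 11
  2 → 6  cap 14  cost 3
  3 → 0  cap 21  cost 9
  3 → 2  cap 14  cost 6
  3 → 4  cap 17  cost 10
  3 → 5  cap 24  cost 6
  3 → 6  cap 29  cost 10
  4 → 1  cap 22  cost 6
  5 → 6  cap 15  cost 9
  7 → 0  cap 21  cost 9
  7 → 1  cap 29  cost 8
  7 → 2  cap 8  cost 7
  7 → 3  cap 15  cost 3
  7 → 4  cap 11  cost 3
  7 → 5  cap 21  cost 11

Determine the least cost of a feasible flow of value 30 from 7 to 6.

Minimum cost for 30 units: 409

shortest-cost path #1: 7→2→6 push 8 @ unit cost 10 (adds 80)
shortest-cost path #2: 7→3→2→6 push 6 @ unit cost 12 (adds 72)
shortest-cost path #3: 7→3→6 push 9 @ unit cost 13 (adds 117)
shortest-cost path #4: 7→5→6 push 7 @ unit cost 20 (adds 140)
total cost = 409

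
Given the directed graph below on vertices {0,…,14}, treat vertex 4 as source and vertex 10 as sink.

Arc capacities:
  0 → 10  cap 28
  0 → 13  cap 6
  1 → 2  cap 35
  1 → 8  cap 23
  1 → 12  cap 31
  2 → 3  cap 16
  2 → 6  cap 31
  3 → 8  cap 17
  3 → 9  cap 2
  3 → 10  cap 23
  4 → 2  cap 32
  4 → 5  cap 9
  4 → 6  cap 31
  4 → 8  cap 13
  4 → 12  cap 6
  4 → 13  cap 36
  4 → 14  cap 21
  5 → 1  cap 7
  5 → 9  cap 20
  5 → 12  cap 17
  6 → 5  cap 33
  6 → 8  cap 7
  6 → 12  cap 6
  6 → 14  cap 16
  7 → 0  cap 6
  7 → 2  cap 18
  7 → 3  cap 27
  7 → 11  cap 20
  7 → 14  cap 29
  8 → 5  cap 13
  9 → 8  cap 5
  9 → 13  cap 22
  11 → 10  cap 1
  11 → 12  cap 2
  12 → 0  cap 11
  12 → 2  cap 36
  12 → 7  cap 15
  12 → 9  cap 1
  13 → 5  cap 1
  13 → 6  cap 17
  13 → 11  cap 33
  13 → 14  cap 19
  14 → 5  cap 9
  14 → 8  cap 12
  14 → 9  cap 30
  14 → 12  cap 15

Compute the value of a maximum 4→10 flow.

Maximum flow value: 41

augment #1: 4→2→3→10 bottleneck 16, total now 16
augment #2: 4→12→0→10 bottleneck 6, total now 22
augment #3: 4→13→11→10 bottleneck 1, total now 23
augment #4: 4→5→12→0→10 bottleneck 5, total now 28
augment #5: 4→5→12→7→0→10 bottleneck 4, total now 32
augment #6: 4→6→12→7→0→10 bottleneck 2, total now 34
augment #7: 4→6→12→7→3→10 bottleneck 4, total now 38
augment #8: 4→14→12→7→3→10 bottleneck 3, total now 41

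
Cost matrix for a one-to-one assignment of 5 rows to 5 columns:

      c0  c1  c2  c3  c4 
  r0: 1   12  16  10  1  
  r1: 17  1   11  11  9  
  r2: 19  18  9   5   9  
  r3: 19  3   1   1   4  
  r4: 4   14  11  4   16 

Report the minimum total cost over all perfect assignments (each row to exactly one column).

Minimum assignment cost: 12

optimal assignment: row0→col4 (cost 1), row1→col1 (cost 1), row2→col3 (cost 5), row3→col2 (cost 1), row4→col0 (cost 4)
total = 1 + 1 + 5 + 1 + 4 = 12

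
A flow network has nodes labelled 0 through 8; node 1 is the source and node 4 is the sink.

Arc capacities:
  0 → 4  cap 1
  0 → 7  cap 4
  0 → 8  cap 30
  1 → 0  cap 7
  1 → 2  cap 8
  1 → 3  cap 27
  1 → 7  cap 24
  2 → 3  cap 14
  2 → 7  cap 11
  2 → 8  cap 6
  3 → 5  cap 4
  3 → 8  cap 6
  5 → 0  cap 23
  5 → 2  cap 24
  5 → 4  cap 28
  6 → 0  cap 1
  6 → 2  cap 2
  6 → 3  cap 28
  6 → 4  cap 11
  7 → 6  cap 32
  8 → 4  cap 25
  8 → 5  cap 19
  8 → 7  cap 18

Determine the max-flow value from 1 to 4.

augment #1: 1→0→4 bottleneck 1, total now 1
augment #2: 1→0→8→4 bottleneck 6, total now 7
augment #3: 1→2→8→4 bottleneck 6, total now 13
augment #4: 1→3→5→4 bottleneck 4, total now 17
augment #5: 1→3→8→4 bottleneck 6, total now 23
augment #6: 1→7→6→4 bottleneck 11, total now 34
augment #7: 1→7→6→0→8→4 bottleneck 1, total now 35

Maximum flow value: 35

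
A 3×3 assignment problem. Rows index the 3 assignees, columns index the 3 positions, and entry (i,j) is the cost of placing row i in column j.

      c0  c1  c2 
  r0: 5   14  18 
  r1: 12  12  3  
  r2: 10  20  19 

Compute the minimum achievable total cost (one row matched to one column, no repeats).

Minimum assignment cost: 27

optimal assignment: row0→col1 (cost 14), row1→col2 (cost 3), row2→col0 (cost 10)
total = 14 + 3 + 10 = 27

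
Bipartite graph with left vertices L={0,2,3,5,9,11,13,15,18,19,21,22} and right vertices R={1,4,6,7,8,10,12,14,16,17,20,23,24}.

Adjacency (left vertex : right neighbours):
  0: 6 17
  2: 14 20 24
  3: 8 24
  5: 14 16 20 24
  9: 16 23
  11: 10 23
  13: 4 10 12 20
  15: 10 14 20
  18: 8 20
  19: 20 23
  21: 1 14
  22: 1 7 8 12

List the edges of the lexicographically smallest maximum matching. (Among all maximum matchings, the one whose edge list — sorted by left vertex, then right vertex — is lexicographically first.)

|M| = 11 (so the lex-smallest maximum matching has 11 edges)
process left vertices in ascending order; for each, take the smallest-labelled available neighbour that still permits 11 edges overall, or leave it unmatched if none does
lex-smallest matching: {0-6, 2-14, 3-8, 5-24, 9-16, 11-10, 13-4, 15-20, 19-23, 21-1, 22-7}

Lex-smallest maximum matching: {(0,6), (2,14), (3,8), (5,24), (9,16), (11,10), (13,4), (15,20), (19,23), (21,1), (22,7)}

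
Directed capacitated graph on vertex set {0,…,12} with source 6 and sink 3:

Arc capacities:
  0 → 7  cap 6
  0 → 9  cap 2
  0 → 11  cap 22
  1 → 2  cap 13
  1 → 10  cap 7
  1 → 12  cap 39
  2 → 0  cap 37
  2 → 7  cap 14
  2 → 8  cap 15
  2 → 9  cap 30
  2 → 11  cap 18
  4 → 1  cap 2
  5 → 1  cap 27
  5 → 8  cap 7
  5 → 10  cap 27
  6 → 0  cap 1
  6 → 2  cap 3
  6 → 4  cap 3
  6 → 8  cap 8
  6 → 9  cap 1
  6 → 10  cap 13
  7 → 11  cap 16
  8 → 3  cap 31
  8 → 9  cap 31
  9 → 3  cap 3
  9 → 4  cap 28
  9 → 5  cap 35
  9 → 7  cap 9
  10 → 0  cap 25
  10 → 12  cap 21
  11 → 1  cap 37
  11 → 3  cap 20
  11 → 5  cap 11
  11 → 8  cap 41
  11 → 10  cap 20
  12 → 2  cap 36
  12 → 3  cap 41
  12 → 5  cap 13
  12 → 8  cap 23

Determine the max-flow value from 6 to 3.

Maximum flow value: 28

augment #1: 6→8→3 bottleneck 8, total now 8
augment #2: 6→9→3 bottleneck 1, total now 9
augment #3: 6→0→9→3 bottleneck 1, total now 10
augment #4: 6→2→8→3 bottleneck 3, total now 13
augment #5: 6→10→12→3 bottleneck 13, total now 26
augment #6: 6→4→1→12→3 bottleneck 2, total now 28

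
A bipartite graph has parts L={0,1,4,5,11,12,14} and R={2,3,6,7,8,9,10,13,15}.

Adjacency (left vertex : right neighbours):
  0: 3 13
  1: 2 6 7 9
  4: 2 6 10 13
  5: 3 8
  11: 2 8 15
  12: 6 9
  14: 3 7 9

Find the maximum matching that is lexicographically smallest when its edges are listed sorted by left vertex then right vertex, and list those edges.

|M| = 7 (so the lex-smallest maximum matching has 7 edges)
process left vertices in ascending order; for each, take the smallest-labelled available neighbour that still permits 7 edges overall, or leave it unmatched if none does
lex-smallest matching: {0-3, 1-2, 4-6, 5-8, 11-15, 12-9, 14-7}

Lex-smallest maximum matching: {(0,3), (1,2), (4,6), (5,8), (11,15), (12,9), (14,7)}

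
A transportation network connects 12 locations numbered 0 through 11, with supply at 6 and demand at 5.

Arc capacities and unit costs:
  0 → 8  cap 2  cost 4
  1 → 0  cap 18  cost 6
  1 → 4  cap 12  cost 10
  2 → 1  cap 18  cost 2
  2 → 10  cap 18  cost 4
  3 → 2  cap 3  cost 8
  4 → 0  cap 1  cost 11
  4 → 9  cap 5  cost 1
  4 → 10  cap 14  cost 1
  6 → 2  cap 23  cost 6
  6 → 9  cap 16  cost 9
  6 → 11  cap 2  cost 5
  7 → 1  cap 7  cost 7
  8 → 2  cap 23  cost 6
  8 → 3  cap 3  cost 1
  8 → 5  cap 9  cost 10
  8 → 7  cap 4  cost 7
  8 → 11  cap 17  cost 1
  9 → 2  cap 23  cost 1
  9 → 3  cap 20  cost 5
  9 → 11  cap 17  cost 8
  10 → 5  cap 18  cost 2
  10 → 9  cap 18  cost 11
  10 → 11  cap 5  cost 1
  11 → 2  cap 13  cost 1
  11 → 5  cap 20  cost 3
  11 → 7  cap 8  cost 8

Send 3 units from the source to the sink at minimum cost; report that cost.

shortest-cost path #1: 6→11→5 push 2 @ unit cost 8 (adds 16)
shortest-cost path #2: 6→2→10→5 push 1 @ unit cost 12 (adds 12)
total cost = 28

Minimum cost for 3 units: 28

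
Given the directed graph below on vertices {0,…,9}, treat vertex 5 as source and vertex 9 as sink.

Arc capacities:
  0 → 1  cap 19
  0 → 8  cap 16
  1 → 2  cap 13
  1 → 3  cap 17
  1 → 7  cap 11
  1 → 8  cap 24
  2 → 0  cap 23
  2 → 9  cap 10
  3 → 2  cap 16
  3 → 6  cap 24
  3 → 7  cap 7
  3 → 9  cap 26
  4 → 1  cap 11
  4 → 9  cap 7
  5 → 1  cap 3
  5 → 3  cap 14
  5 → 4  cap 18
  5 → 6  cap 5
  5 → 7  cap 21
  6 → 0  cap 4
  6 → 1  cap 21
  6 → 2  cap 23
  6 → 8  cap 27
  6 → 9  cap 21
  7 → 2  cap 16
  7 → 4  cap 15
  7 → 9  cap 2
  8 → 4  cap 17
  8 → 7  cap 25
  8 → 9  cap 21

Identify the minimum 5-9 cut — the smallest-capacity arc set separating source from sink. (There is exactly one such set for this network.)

Min-cut arcs: {(4,1), (4,9), (5,1), (5,3), (5,6), (7,2), (7,9)} (total capacity 58)

augment #1: 5→3→9 push 14
augment #2: 5→4→9 push 7
augment #3: 5→6→9 push 5
augment #4: 5→7→9 push 2
augment #5: 5→1→2→9 push 3
augment #6: 5→7→2→9 push 7
augment #7: 5→4→1→3→9 push 11
augment #8: 5→7→2→0→8→9 push 9
max flow = 58; residual-reachable set from 5 gives S-side
cut edges (S→T): {(4,1), (4,9), (5,1), (5,3), (5,6), (7,2), (7,9)} total cap 58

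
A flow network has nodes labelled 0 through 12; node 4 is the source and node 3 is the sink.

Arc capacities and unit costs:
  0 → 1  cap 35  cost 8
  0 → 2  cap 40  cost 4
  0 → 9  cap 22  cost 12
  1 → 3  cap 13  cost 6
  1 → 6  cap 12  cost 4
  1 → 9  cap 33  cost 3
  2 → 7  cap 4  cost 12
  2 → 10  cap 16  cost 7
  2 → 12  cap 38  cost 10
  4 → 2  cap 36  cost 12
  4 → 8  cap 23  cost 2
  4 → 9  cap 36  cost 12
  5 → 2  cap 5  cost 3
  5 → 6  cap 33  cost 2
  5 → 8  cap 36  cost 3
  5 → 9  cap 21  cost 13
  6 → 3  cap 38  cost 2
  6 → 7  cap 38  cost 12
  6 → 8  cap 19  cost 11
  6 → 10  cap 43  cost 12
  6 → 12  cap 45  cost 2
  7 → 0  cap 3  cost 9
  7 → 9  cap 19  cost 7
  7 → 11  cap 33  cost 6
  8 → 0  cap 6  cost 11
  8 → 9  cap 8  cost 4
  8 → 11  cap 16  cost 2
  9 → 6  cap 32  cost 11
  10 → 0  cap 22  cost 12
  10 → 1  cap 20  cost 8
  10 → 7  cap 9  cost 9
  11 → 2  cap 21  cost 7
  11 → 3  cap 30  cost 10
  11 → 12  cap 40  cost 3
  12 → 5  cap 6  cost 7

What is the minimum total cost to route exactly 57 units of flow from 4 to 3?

Minimum cost for 57 units: 1279

shortest-cost path #1: 4→8→11→3 push 16 @ unit cost 14 (adds 224)
shortest-cost path #2: 4→8→9→6→3 push 7 @ unit cost 19 (adds 133)
shortest-cost path #3: 4→9→6→3 push 25 @ unit cost 25 (adds 625)
shortest-cost path #4: 4→2→10→1→3 push 9 @ unit cost 33 (adds 297)
total cost = 1279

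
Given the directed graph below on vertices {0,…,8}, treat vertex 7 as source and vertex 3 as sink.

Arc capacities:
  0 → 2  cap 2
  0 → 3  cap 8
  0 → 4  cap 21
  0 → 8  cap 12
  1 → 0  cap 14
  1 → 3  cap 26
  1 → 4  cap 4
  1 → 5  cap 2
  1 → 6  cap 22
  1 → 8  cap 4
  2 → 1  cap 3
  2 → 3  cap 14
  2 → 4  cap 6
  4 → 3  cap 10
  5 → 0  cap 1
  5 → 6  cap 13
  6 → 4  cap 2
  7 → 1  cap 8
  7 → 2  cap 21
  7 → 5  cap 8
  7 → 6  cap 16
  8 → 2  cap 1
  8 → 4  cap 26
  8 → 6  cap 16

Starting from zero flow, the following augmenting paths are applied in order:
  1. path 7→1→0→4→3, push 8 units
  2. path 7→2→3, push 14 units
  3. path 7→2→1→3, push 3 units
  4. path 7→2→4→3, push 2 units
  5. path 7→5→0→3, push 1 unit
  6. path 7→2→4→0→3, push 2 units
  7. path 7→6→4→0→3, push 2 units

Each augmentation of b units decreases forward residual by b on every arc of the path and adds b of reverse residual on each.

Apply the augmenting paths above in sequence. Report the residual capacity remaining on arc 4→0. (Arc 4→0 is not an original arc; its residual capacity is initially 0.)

Residual capacity of (4,0): 4

after path 1 (7→1→0→4→3, push 8): res(4,0)=8
after path 2 (7→2→3, push 14): res(4,0)=8
after path 3 (7→2→1→3, push 3): res(4,0)=8
after path 4 (7→2→4→3, push 2): res(4,0)=8
after path 5 (7→5→0→3, push 1): res(4,0)=8
after path 6 (7→2→4→0→3, push 2): res(4,0)=6
after path 7 (7→6→4→0→3, push 2): res(4,0)=4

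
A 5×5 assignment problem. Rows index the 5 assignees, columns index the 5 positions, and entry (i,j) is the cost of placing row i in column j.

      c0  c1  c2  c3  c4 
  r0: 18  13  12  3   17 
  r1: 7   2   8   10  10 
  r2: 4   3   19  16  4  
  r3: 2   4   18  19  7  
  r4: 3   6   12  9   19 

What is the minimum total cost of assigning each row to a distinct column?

Minimum assignment cost: 22

optimal assignment: row0→col3 (cost 3), row1→col2 (cost 8), row2→col4 (cost 4), row3→col1 (cost 4), row4→col0 (cost 3)
total = 3 + 8 + 4 + 4 + 3 = 22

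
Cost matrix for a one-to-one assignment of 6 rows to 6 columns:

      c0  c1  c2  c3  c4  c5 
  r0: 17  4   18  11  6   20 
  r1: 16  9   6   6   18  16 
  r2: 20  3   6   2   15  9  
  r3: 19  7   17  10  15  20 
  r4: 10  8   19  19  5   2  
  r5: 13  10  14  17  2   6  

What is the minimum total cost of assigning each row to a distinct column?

optimal assignment: row0→col1 (cost 4), row1→col2 (cost 6), row2→col3 (cost 2), row3→col0 (cost 19), row4→col5 (cost 2), row5→col4 (cost 2)
total = 4 + 6 + 2 + 19 + 2 + 2 = 35

Minimum assignment cost: 35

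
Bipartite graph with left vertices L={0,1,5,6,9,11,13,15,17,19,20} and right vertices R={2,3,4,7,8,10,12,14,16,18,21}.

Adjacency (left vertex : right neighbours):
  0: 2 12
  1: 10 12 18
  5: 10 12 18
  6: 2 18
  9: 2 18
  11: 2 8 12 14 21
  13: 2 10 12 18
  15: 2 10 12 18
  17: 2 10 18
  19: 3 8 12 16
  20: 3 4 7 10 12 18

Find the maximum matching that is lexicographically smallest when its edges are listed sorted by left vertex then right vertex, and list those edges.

|M| = 7 (so the lex-smallest maximum matching has 7 edges)
process left vertices in ascending order; for each, take the smallest-labelled available neighbour that still permits 7 edges overall, or leave it unmatched if none does
lex-smallest matching: {0-2, 1-10, 5-12, 6-18, 11-8, 19-3, 20-4}

Lex-smallest maximum matching: {(0,2), (1,10), (5,12), (6,18), (11,8), (19,3), (20,4)}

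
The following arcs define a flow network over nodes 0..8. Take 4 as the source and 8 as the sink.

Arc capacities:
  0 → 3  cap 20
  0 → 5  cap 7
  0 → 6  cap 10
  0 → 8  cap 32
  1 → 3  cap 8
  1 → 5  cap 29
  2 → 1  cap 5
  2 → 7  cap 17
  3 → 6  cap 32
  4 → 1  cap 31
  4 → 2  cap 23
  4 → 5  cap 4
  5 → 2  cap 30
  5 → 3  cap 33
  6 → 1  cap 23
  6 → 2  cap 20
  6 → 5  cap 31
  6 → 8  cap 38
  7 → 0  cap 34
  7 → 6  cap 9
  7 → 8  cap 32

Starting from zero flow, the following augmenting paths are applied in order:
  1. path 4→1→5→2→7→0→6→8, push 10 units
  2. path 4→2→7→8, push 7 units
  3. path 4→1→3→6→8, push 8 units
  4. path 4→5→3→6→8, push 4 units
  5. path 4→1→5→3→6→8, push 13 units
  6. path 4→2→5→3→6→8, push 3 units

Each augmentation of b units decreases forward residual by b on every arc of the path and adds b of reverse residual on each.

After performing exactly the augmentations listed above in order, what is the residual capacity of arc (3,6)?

Residual capacity of (3,6): 4

after path 1 (4→1→5→2→7→0→6→8, push 10): res(3,6)=32
after path 2 (4→2→7→8, push 7): res(3,6)=32
after path 3 (4→1→3→6→8, push 8): res(3,6)=24
after path 4 (4→5→3→6→8, push 4): res(3,6)=20
after path 5 (4→1→5→3→6→8, push 13): res(3,6)=7
after path 6 (4→2→5→3→6→8, push 3): res(3,6)=4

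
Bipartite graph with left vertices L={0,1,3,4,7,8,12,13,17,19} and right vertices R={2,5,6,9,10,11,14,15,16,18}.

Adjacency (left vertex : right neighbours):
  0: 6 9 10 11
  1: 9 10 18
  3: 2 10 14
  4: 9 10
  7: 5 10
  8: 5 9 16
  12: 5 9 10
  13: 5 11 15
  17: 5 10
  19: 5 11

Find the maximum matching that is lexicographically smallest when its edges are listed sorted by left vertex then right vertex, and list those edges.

|M| = 9 (so the lex-smallest maximum matching has 9 edges)
process left vertices in ascending order; for each, take the smallest-labelled available neighbour that still permits 9 edges overall, or leave it unmatched if none does
lex-smallest matching: {0-6, 1-18, 3-2, 4-9, 7-5, 8-16, 12-10, 13-15, 19-11}

Lex-smallest maximum matching: {(0,6), (1,18), (3,2), (4,9), (7,5), (8,16), (12,10), (13,15), (19,11)}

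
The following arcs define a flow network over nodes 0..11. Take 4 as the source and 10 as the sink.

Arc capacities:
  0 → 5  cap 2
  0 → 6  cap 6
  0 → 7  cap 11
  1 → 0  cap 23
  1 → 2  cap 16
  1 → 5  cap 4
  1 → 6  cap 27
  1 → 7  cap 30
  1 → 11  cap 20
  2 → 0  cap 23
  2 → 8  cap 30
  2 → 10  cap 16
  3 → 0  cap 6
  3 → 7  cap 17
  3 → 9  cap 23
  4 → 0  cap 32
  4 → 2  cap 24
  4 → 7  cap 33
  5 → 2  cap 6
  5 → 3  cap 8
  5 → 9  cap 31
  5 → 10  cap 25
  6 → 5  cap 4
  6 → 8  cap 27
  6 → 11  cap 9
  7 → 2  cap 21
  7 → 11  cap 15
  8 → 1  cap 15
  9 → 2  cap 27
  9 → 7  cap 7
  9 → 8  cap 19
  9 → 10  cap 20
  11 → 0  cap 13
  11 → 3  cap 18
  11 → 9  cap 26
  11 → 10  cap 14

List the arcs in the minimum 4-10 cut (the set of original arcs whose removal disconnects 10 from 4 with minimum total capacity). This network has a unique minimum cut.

augment #1: 4→2→10 push 16
augment #2: 4→0→5→10 push 2
augment #3: 4→7→11→10 push 14
augment #4: 4→0→6→5→10 push 4
augment #5: 4→7→11→9→10 push 1
augment #6: 4→0→6→11→9→10 push 2
augment #7: 4→2→8→1→5→10 push 4
augment #8: 4→2→8→1→11→9→10 push 4
augment #9: 4→7→2→8→1→11→9→10 push 7
max flow = 54; residual-reachable set from 4 gives S-side
cut edges (S→T): {(0,5), (0,6), (2,10), (7,11), (8,1)} total cap 54

Min-cut arcs: {(0,5), (0,6), (2,10), (7,11), (8,1)} (total capacity 54)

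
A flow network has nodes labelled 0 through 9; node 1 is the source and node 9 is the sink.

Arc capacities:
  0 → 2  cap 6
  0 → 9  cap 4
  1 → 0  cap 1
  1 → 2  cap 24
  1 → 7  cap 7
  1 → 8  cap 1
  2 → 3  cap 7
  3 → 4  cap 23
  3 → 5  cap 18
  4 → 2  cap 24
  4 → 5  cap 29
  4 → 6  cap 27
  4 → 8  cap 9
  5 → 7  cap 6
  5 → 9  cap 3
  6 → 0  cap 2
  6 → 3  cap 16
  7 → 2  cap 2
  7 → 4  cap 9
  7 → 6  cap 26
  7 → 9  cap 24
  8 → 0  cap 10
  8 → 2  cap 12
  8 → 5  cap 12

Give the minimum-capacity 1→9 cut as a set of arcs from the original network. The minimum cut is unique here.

Min-cut arcs: {(1,0), (1,7), (1,8), (2,3)} (total capacity 16)

augment #1: 1→0→9 push 1
augment #2: 1→7→9 push 7
augment #3: 1→8→0→9 push 1
augment #4: 1→2→3→5→9 push 3
augment #5: 1→2→3→5→7→9 push 4
max flow = 16; residual-reachable set from 1 gives S-side
cut edges (S→T): {(1,0), (1,7), (1,8), (2,3)} total cap 16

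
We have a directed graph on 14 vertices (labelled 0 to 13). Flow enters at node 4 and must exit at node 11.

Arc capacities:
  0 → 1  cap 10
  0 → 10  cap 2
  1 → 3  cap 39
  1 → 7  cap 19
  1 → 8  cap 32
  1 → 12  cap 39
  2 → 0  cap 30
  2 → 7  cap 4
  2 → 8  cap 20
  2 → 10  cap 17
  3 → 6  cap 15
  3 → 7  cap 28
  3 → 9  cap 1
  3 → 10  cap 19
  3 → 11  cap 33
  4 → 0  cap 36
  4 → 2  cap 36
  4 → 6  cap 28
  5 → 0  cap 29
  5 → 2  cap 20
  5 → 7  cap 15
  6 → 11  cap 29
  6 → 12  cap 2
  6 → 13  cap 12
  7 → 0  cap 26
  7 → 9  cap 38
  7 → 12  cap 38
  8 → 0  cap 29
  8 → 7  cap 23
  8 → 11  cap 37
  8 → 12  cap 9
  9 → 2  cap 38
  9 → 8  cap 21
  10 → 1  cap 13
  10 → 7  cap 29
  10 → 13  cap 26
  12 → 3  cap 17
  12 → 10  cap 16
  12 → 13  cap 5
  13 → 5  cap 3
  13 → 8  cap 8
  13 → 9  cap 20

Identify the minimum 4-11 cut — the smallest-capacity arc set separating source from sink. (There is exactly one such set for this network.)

Min-cut arcs: {(0,1), (0,10), (4,2), (4,6)} (total capacity 76)

augment #1: 4→6→11 push 28
augment #2: 4→2→8→11 push 20
augment #3: 4→0→1→3→11 push 10
augment #4: 4→0→10→1→3→11 push 2
augment #5: 4→2→7→9→8→11 push 4
augment #6: 4→2→10→1→3→11 push 11
augment #7: 4→2→10→13→8→11 push 1
max flow = 76; residual-reachable set from 4 gives S-side
cut edges (S→T): {(0,1), (0,10), (4,2), (4,6)} total cap 76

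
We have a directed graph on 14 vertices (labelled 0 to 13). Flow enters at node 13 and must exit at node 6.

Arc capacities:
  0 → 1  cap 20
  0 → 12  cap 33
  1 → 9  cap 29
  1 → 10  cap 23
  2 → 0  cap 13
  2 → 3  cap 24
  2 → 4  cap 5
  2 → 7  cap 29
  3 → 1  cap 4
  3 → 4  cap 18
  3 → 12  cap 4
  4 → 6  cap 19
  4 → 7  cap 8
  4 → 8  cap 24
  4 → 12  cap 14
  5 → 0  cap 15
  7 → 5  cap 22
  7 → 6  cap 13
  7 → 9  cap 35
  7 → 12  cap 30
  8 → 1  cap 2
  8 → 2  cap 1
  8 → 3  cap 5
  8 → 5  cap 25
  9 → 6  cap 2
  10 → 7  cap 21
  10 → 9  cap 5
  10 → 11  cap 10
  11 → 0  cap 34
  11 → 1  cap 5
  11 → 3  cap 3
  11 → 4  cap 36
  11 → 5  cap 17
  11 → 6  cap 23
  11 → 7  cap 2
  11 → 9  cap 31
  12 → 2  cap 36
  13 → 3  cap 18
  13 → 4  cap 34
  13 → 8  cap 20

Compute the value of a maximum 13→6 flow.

augment #1: 13→4→6 bottleneck 19, total now 19
augment #2: 13→4→7→6 bottleneck 8, total now 27
augment #3: 13→3→1→9→6 bottleneck 2, total now 29
augment #4: 13→8→2→7→6 bottleneck 1, total now 30
augment #5: 13→3→1→10→7→6 bottleneck 2, total now 32
augment #6: 13→3→12→2→7→6 bottleneck 2, total now 34
augment #7: 13→8→1→10→11→6 bottleneck 2, total now 36
augment #8: 13→3→12→2→7→10→11→6 bottleneck 2, total now 38
augment #9: 13→8→5→0→1→10→11→6 bottleneck 6, total now 44

Maximum flow value: 44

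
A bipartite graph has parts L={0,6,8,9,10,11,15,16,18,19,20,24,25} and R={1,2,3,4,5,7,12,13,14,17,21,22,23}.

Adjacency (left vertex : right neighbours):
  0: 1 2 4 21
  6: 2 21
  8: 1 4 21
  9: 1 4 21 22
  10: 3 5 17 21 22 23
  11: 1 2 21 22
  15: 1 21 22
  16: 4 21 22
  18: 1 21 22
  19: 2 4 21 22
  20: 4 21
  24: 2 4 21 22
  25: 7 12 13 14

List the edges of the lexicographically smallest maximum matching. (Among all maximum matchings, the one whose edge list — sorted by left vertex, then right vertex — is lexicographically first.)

Lex-smallest maximum matching: {(0,1), (6,2), (8,4), (9,21), (10,3), (11,22), (25,7)}

|M| = 7 (so the lex-smallest maximum matching has 7 edges)
process left vertices in ascending order; for each, take the smallest-labelled available neighbour that still permits 7 edges overall, or leave it unmatched if none does
lex-smallest matching: {0-1, 6-2, 8-4, 9-21, 10-3, 11-22, 25-7}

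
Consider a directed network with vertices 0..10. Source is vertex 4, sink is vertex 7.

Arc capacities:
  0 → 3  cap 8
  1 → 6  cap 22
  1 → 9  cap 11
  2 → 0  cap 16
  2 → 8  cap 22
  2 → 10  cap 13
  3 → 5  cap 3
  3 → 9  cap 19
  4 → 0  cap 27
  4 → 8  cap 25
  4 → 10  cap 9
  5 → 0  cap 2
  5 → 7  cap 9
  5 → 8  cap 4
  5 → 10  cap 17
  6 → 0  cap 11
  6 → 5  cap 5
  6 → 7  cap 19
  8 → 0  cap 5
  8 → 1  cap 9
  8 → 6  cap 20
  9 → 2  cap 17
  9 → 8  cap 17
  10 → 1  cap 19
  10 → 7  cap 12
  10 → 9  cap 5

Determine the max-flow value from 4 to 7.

augment #1: 4→10→7 bottleneck 9, total now 9
augment #2: 4→8→6→7 bottleneck 19, total now 28
augment #3: 4→0→3→5→7 bottleneck 3, total now 31
augment #4: 4→8→6→5→7 bottleneck 1, total now 32
augment #5: 4→8→1→6→5→7 bottleneck 4, total now 36
augment #6: 4→0→3→9→2→10→7 bottleneck 3, total now 39

Maximum flow value: 39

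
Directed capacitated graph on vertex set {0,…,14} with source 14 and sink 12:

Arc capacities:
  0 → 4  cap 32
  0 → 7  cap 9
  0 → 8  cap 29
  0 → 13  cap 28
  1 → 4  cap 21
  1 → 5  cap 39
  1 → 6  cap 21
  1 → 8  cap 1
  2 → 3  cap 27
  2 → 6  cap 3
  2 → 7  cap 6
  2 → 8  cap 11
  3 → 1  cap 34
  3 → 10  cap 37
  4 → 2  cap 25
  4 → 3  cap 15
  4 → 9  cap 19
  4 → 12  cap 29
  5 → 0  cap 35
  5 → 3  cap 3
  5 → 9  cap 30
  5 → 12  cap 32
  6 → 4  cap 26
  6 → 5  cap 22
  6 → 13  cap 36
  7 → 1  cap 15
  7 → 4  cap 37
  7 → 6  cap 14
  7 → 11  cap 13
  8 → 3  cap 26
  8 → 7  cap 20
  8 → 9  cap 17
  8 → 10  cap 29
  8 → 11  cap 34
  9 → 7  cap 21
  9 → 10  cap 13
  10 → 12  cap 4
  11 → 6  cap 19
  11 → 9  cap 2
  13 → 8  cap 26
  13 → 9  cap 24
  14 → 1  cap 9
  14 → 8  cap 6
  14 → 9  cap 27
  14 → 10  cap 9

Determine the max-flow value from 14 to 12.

Maximum flow value: 40

augment #1: 14→10→12 bottleneck 4, total now 4
augment #2: 14→1→4→12 bottleneck 9, total now 13
augment #3: 14→8→7→4→12 bottleneck 6, total now 19
augment #4: 14→9→7→4→12 bottleneck 14, total now 33
augment #5: 14→9→7→1→5→12 bottleneck 7, total now 40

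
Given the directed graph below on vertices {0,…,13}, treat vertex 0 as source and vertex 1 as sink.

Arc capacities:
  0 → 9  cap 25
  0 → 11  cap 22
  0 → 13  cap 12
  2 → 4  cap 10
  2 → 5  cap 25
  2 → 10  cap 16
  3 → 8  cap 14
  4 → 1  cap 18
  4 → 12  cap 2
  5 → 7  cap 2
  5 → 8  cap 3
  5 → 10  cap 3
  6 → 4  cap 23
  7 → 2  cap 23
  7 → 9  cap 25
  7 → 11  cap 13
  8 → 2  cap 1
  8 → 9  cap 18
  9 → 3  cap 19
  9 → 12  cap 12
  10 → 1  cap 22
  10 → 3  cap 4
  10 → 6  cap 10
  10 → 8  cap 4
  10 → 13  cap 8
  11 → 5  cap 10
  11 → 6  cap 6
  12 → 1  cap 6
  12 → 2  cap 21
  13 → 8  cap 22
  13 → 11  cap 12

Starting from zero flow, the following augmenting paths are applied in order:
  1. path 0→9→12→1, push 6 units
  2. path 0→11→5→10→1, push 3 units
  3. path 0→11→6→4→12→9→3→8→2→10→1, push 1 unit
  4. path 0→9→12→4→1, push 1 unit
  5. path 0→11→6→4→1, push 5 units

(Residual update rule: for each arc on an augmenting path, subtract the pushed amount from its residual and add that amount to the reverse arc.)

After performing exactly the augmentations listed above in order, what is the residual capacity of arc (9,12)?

after path 1 (0→9→12→1, push 6): res(9,12)=6
after path 2 (0→11→5→10→1, push 3): res(9,12)=6
after path 3 (0→11→6→4→12→9→3→8→2→10→1, push 1): res(9,12)=7
after path 4 (0→9→12→4→1, push 1): res(9,12)=6
after path 5 (0→11→6→4→1, push 5): res(9,12)=6

Residual capacity of (9,12): 6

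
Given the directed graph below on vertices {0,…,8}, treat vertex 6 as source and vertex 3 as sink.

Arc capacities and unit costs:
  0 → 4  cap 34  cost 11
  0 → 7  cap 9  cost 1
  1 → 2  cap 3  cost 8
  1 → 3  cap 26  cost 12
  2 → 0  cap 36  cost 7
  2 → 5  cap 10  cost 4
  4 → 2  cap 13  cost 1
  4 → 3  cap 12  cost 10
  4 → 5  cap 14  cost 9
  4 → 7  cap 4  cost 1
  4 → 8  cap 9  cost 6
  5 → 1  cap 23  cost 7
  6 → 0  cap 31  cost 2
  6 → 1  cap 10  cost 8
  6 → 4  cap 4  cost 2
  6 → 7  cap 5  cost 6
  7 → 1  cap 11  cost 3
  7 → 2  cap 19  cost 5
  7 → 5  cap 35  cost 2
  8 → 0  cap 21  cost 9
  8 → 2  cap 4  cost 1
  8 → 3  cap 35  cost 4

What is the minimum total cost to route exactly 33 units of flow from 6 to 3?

shortest-cost path #1: 6→4→3 push 4 @ unit cost 12 (adds 48)
shortest-cost path #2: 6→0→7→1→3 push 9 @ unit cost 18 (adds 162)
shortest-cost path #3: 6→1→3 push 10 @ unit cost 20 (adds 200)
shortest-cost path #4: 6→7→1→3 push 2 @ unit cost 21 (adds 42)
shortest-cost path #5: 6→0→4→3 push 8 @ unit cost 23 (adds 184)
total cost = 636

Minimum cost for 33 units: 636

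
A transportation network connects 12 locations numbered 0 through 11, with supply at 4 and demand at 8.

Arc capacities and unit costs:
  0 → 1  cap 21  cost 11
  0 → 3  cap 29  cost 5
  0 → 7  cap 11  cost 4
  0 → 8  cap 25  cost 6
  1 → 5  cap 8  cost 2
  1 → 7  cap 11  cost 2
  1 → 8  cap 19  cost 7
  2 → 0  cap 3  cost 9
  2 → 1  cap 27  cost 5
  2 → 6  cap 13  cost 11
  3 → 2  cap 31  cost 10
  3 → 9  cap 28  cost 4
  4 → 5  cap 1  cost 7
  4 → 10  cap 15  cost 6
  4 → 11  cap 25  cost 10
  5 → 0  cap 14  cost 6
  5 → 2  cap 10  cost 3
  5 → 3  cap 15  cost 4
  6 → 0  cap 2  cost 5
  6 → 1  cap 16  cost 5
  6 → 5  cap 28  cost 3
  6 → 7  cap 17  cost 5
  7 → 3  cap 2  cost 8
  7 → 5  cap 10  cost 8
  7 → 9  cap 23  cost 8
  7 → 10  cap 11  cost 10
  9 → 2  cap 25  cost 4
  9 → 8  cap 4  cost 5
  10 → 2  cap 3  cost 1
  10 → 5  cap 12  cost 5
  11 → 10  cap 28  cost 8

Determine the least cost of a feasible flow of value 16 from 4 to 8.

shortest-cost path #1: 4→5→0→8 push 1 @ unit cost 19 (adds 19)
shortest-cost path #2: 4→10→2→1→8 push 3 @ unit cost 19 (adds 57)
shortest-cost path #3: 4→10→5→0→8 push 12 @ unit cost 23 (adds 276)
total cost = 352

Minimum cost for 16 units: 352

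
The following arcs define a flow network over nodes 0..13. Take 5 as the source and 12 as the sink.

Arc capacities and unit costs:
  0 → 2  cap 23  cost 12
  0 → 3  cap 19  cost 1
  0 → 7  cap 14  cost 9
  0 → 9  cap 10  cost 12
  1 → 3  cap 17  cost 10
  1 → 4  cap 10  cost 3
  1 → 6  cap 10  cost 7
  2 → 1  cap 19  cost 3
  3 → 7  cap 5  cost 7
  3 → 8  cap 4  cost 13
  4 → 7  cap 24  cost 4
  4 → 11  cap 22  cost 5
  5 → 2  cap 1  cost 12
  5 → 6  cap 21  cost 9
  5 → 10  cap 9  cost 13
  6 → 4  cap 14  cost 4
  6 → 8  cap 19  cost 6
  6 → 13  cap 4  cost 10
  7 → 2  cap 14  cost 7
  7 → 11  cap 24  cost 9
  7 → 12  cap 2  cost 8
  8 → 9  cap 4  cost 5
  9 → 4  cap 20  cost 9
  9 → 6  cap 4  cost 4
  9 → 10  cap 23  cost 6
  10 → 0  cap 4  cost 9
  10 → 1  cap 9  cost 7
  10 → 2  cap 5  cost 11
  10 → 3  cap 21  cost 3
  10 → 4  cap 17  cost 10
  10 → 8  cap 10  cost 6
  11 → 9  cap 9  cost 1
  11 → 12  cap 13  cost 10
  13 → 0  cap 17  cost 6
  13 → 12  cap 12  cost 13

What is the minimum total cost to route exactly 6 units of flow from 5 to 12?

Minimum cost for 6 units: 162

shortest-cost path #1: 5→6→4→7→12 push 2 @ unit cost 25 (adds 50)
shortest-cost path #2: 5→6→4→11→12 push 4 @ unit cost 28 (adds 112)
total cost = 162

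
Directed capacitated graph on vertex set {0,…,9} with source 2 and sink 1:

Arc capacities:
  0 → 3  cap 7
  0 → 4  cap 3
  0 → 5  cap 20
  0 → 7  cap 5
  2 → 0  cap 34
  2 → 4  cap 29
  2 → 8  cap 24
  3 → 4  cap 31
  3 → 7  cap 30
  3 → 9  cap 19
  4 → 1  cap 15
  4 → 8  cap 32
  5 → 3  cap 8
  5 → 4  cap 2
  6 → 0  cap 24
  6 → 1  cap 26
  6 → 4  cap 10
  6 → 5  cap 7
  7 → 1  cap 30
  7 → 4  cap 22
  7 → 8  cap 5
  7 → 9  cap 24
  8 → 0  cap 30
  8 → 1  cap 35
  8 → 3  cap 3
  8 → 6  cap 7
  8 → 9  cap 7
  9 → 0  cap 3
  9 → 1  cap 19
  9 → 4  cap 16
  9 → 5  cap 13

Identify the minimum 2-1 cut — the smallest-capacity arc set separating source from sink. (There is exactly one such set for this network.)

augment #1: 2→4→1 push 15
augment #2: 2→8→1 push 24
augment #3: 2→0→7→1 push 5
augment #4: 2→4→8→1 push 11
augment #5: 2→0→3→7→1 push 7
augment #6: 2→4→8→6→1 push 3
augment #7: 2→0→4→8→6→1 push 3
augment #8: 2→0→5→3→7→1 push 8
augment #9: 2→0→5→4→8→6→1 push 1
augment #10: 2→0→5→4→8→9→1 push 1
max flow = 78; residual-reachable set from 2 gives S-side
cut edges (S→T): {(0,3), (0,4), (0,7), (2,4), (2,8), (5,3), (5,4)} total cap 78

Min-cut arcs: {(0,3), (0,4), (0,7), (2,4), (2,8), (5,3), (5,4)} (total capacity 78)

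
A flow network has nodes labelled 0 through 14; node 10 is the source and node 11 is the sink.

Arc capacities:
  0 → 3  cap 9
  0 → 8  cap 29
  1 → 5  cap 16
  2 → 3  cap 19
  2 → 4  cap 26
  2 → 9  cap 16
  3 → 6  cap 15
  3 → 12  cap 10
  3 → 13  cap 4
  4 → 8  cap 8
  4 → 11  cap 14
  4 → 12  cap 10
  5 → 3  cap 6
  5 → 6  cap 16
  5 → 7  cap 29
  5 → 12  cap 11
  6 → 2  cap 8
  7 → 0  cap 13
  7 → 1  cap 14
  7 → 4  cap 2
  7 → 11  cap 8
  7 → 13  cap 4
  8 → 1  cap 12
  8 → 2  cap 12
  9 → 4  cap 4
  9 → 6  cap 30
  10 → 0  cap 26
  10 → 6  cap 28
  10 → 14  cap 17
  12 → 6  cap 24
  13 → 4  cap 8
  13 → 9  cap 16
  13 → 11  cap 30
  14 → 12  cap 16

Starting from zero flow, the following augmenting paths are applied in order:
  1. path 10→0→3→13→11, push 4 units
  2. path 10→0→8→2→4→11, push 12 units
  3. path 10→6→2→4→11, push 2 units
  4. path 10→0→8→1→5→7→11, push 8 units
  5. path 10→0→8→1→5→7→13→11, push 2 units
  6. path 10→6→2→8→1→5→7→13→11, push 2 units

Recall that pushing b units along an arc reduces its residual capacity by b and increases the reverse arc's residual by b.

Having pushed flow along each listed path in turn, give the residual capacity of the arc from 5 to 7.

after path 1 (10→0→3→13→11, push 4): res(5,7)=29
after path 2 (10→0→8→2→4→11, push 12): res(5,7)=29
after path 3 (10→6→2→4→11, push 2): res(5,7)=29
after path 4 (10→0→8→1→5→7→11, push 8): res(5,7)=21
after path 5 (10→0→8→1→5→7→13→11, push 2): res(5,7)=19
after path 6 (10→6→2→8→1→5→7→13→11, push 2): res(5,7)=17

Residual capacity of (5,7): 17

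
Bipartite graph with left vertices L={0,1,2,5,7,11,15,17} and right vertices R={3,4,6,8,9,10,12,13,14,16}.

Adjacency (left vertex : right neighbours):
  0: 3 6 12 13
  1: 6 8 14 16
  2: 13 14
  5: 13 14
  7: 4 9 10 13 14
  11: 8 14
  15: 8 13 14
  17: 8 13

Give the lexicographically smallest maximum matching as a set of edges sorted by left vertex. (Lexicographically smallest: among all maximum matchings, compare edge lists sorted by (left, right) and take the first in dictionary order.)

|M| = 6 (so the lex-smallest maximum matching has 6 edges)
process left vertices in ascending order; for each, take the smallest-labelled available neighbour that still permits 6 edges overall, or leave it unmatched if none does
lex-smallest matching: {0-3, 1-6, 2-13, 5-14, 7-4, 11-8}

Lex-smallest maximum matching: {(0,3), (1,6), (2,13), (5,14), (7,4), (11,8)}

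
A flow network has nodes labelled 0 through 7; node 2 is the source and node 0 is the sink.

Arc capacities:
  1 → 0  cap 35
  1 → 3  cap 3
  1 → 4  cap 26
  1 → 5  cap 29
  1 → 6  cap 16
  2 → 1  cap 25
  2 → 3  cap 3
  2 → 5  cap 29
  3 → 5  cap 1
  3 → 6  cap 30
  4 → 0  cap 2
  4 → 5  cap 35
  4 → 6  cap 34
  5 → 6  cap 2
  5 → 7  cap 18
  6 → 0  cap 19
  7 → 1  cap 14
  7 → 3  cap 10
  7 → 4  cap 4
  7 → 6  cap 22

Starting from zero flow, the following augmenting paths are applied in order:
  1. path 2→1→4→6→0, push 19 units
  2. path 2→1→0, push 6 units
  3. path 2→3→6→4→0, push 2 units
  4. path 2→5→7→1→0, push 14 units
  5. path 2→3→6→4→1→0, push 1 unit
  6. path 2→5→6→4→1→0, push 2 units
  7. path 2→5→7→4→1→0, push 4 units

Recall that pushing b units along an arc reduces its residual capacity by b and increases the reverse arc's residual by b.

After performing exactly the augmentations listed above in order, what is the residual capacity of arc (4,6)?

after path 1 (2→1→4→6→0, push 19): res(4,6)=15
after path 2 (2→1→0, push 6): res(4,6)=15
after path 3 (2→3→6→4→0, push 2): res(4,6)=17
after path 4 (2→5→7→1→0, push 14): res(4,6)=17
after path 5 (2→3→6→4→1→0, push 1): res(4,6)=18
after path 6 (2→5→6→4→1→0, push 2): res(4,6)=20
after path 7 (2→5→7→4→1→0, push 4): res(4,6)=20

Residual capacity of (4,6): 20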